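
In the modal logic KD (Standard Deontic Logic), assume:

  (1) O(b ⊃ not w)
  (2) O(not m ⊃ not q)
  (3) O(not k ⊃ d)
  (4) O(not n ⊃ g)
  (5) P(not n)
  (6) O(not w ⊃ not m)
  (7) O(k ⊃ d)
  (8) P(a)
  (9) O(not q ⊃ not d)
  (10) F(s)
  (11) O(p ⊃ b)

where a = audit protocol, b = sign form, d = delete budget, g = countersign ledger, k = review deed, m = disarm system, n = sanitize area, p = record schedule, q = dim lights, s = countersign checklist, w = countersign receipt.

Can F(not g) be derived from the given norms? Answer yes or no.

Premise 4 is O(not n ⊃ g), but O(not n) is not derivable from the premises (the permission P(not n) asserts only not O(n), not O(not n)), so it does not yield O(g).
No other premise forces O(g). An ideal world satisfying every premise can still have not g true, so F(not g) is not derivable.

No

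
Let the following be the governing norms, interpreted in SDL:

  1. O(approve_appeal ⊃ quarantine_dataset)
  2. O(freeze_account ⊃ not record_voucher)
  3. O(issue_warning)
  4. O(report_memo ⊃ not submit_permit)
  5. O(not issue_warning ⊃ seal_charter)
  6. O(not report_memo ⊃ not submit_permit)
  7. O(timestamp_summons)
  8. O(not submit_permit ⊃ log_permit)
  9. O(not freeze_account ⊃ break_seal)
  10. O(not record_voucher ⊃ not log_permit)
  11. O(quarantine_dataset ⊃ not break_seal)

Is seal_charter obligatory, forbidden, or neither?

Neither

Premise 5 is O(not issue_warning ⊃ seal_charter), but O(not issue_warning) is not derivable from the premises, so it does not yield O(seal_charter).
No premise or chain of K-axiom applications forces O(seal_charter), and none forces O(not seal_charter). So seal_charter is neither obligatory nor forbidden under these norms.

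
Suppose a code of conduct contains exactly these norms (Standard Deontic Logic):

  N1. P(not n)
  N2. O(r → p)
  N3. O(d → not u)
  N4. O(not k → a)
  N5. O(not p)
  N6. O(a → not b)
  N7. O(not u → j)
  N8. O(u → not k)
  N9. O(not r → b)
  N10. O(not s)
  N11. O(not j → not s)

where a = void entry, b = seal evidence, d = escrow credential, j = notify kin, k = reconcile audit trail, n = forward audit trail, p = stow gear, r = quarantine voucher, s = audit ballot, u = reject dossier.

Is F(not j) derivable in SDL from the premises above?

Premise 5 gives O(not p).
The contrapositive of premise 2 (O(r → p)) is O(not p → not r), and O(not p) is already established, so O(not r).
From O(not r) and premise 9, O(not r → b), we obtain O(b).
Premise 6, O(a → not b), contraposes to O(b → not a); with O(b) we get O(not a).
The contrapositive of premise 4 (O(not k → a)) is O(not a → k), and O(not a) is already established, so O(k).
Premise 8, O(u → not k), contraposes to O(k → not u); with O(k) we get O(not u).
With premise 7, O(not u → j), the K-axiom yields O(j).
Premises 1, 3, 10, 11 do not contribute to this derivation.
So O(j) holds, i.e. F(not j). The claim follows.

Yes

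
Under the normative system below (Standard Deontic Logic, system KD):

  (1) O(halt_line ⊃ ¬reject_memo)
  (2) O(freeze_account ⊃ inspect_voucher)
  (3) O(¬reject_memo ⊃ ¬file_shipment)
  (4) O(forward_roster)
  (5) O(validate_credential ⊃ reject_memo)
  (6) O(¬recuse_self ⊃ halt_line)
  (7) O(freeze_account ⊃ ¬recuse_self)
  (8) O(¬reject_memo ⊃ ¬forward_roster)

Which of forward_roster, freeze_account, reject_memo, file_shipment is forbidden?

freeze_account

Premise 4 states O(forward_roster) outright.
Premise 8 is O(¬reject_memo ⊃ ¬forward_roster); contrapositively O(forward_roster ⊃ reject_memo). Since O(forward_roster) holds, K gives O(reject_memo).
Premise 1, O(halt_line ⊃ ¬reject_memo), contraposes to O(reject_memo ⊃ ¬halt_line); with O(reject_memo) we get O(¬halt_line).
The contrapositive of premise 6 (O(¬recuse_self ⊃ halt_line)) is O(¬halt_line ⊃ recuse_self), and O(¬halt_line) is already established, so O(recuse_self).
Premise 7 is O(freeze_account ⊃ ¬recuse_self); contrapositively O(recuse_self ⊃ ¬freeze_account). Since O(recuse_self) holds, K gives O(¬freeze_account).
So O(¬freeze_account) holds, i.e. freeze_account is forbidden. None of the other listed options is forbidden under the premises.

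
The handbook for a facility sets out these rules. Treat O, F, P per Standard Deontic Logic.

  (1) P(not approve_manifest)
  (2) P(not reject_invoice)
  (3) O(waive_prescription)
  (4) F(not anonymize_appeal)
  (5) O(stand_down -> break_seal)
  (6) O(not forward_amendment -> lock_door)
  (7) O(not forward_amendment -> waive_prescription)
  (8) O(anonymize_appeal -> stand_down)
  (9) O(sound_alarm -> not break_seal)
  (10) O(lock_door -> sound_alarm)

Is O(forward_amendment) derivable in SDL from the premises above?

Yes

F(not anonymize_appeal) at premise 4 means O(anonymize_appeal).
From O(anonymize_appeal) and premise 8, O(anonymize_appeal -> stand_down), we obtain O(stand_down).
Applying K to premise 5 (O(stand_down -> break_seal)) and O(stand_down) yields O(break_seal).
Premise 9 is O(sound_alarm -> not break_seal); contrapositively O(break_seal -> not sound_alarm). Since O(break_seal) holds, K gives O(not sound_alarm).
Premise 10 is O(lock_door -> sound_alarm); contrapositively O(not sound_alarm -> not lock_door). Since O(not sound_alarm) holds, K gives O(not lock_door).
Premise 6, O(not forward_amendment -> lock_door), contraposes to O(not lock_door -> forward_amendment); with O(not lock_door) we get O(forward_amendment).
Premises 1, 2, 3, 7 do not contribute to this derivation.
So O(forward_amendment) follows.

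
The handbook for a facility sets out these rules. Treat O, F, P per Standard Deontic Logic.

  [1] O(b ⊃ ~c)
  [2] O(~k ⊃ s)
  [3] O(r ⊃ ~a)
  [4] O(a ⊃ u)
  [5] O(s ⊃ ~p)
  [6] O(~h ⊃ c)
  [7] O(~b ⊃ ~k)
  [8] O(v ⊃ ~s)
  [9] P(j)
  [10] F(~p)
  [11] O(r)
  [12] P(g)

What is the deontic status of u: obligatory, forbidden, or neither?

Neither

Premise 4 is O(a ⊃ u), but O(a) is not derivable from the premises, so it does not yield O(u).
No premise or chain of K-axiom applications forces O(u), and none forces O(~u). So u is neither obligatory nor forbidden under these norms.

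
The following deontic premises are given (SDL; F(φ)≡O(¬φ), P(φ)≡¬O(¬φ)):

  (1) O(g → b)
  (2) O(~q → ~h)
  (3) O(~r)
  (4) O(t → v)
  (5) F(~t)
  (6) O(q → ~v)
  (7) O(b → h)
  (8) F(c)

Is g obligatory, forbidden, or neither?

Forbidden

Premise 5, F(~t), is equivalent to O(t).
Premise 4 is O(t → v); since O(t), deontic closure gives O(v).
The contrapositive of premise 6 (O(q → ~v)) is O(v → ~q), and O(v) is already established, so O(~q).
From O(~q) and premise 2, O(~q → ~h), we obtain O(~h).
The contrapositive of premise 7 (O(b → h)) is O(~h → ~b), and O(~h) is already established, so O(~b).
Premise 1, O(g → b), contraposes to O(~b → ~g); with O(~b) we get O(~g).
Premises 3, 8 do not contribute to this derivation.
Thus O(~g), which is F(g): g is forbidden.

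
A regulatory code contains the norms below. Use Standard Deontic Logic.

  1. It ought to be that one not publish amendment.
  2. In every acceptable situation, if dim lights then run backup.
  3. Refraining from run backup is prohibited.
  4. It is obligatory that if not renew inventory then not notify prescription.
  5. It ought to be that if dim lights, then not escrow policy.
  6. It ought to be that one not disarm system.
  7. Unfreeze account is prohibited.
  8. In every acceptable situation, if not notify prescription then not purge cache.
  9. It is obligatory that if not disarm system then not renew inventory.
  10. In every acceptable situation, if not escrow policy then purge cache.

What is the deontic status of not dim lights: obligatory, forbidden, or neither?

Premise 6 states O(¬disarm_system) outright.
With premise 9, O(¬disarm_system → ¬renew_inventory), the K-axiom yields O(¬renew_inventory).
Premise 4 is O(¬renew_inventory → ¬notify_prescription); since O(¬renew_inventory), deontic closure gives O(¬notify_prescription).
Applying K to premise 8 (O(¬notify_prescription → ¬purge_cache)) and O(¬notify_prescription) yields O(¬purge_cache).
Premise 10, O(¬escrow_policy → purge_cache), contraposes to O(¬purge_cache → escrow_policy); with O(¬purge_cache) we get O(escrow_policy).
Premise 5 is O(dim_lights → ¬escrow_policy); contrapositively O(escrow_policy → ¬dim_lights). Since O(escrow_policy) holds, K gives O(¬dim_lights).
Premises 1, 2, 3, 7 do not contribute to this derivation.
Hence ¬dim_lights is obligatory.

Obligatory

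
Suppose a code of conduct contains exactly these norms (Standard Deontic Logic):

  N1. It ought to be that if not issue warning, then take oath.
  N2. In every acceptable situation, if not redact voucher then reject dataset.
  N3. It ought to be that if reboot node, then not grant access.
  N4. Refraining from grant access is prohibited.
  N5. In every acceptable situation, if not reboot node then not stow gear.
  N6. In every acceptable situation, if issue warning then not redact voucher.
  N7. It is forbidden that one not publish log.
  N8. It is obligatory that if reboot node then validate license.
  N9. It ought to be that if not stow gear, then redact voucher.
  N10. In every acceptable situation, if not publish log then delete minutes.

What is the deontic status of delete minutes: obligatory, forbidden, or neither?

Neither

Premise 10 is O(¬publish_log → delete_minutes), but O(¬publish_log) is not derivable from the premises, so it does not yield O(delete_minutes).
No premise or chain of K-axiom applications forces O(delete_minutes), and none forces O(¬delete_minutes). So delete_minutes is neither obligatory nor forbidden under these norms.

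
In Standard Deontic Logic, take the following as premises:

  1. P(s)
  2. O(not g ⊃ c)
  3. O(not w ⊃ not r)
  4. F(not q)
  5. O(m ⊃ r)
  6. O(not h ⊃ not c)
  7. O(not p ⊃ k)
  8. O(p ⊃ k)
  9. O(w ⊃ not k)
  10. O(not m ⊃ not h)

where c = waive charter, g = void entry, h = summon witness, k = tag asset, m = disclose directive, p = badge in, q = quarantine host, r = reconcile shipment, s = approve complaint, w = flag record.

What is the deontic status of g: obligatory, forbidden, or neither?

Premises 8 and 7 cover both cases: O(p ⊃ k) and O(not p ⊃ k). Since p ∨ not p is a tautology, O(k) follows.
The contrapositive of premise 9 (O(w ⊃ not k)) is O(k ⊃ not w), and O(k) is already established, so O(not w).
Premise 3 is O(not w ⊃ not r); since O(not w), deontic closure gives O(not r).
Premise 5 is O(m ⊃ r); contrapositively O(not r ⊃ not m). Since O(not r) holds, K gives O(not m).
From O(not m) and premise 10, O(not m ⊃ not h), we obtain O(not h).
Premise 6 is O(not h ⊃ not c); since O(not h), deontic closure gives O(not c).
The contrapositive of premise 2 (O(not g ⊃ c)) is O(not c ⊃ g), and O(not c) is already established, so O(g).
Premises 1, 4 do not contribute to this derivation.
Hence g is obligatory.

Obligatory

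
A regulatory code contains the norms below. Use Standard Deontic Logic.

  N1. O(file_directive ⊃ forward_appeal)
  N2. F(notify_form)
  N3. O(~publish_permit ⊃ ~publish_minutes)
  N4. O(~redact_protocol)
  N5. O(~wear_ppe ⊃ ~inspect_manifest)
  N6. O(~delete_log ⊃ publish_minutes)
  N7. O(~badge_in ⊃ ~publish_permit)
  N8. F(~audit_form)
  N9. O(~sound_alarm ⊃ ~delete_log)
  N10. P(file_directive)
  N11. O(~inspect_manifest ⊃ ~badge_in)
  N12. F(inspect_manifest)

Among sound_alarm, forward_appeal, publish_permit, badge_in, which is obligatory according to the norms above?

sound_alarm

Premise 12, F(inspect_manifest), is equivalent to O(~inspect_manifest).
Premise 11 is O(~inspect_manifest ⊃ ~badge_in); since O(~inspect_manifest), deontic closure gives O(~badge_in).
With premise 7, O(~badge_in ⊃ ~publish_permit), the K-axiom yields O(~publish_permit).
With premise 3, O(~publish_permit ⊃ ~publish_minutes), the K-axiom yields O(~publish_minutes).
Premise 6, O(~delete_log ⊃ publish_minutes), contraposes to O(~publish_minutes ⊃ delete_log); with O(~publish_minutes) we get O(delete_log).
Premise 9 is O(~sound_alarm ⊃ ~delete_log); contrapositively O(delete_log ⊃ sound_alarm). Since O(delete_log) holds, K gives O(sound_alarm).
So O(sound_alarm) holds — sound_alarm is obligatory. None of the other listed options is made obligatory by any chain of premises.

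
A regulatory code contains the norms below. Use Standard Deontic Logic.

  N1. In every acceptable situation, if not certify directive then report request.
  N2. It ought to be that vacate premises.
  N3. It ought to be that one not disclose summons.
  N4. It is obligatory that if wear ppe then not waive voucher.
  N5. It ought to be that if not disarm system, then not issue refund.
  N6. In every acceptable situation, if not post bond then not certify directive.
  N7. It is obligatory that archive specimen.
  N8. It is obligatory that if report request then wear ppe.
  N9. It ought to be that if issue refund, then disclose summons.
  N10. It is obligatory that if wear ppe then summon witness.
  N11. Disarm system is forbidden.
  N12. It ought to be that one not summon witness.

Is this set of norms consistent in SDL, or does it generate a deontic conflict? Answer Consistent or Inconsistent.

Premise 9 is O(issue_refund → disclose_summons), but O(issue_refund) is not derivable from the premises, so it does not yield O(disclose_summons).
So O(disclose_summons) is not derivable, and the apparent clash with O(¬disclose_summons) does not arise.
A world satisfying every obligation exists (e.g. archive_specimen=true, certify_directive=true, disarm_system=false, disclose_summons=false, issue_refund=false, post_bond=true, report_request=false, summon_witness=false, vacate_premises=true, waive_voucher=false, wear_ppe=false); no atom is both obligatory and forbidden, so the set is consistent.

Consistent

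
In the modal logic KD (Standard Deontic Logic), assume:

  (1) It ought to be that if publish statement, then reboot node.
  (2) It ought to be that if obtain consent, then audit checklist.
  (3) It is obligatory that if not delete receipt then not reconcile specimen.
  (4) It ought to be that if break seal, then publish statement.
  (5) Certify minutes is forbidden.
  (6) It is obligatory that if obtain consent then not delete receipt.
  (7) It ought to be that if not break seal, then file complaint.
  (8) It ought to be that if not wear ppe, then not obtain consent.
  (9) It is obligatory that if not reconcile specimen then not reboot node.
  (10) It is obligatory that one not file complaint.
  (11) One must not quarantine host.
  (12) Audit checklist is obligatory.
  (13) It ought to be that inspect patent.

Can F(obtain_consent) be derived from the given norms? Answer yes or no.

Yes

Premise 10 gives O(¬file_complaint).
Premise 7, O(¬break_seal → file_complaint), contraposes to O(¬file_complaint → break_seal); with O(¬file_complaint) we get O(break_seal).
With premise 4, O(break_seal → publish_statement), the K-axiom yields O(publish_statement).
Premise 1 is O(publish_statement → reboot_node); since O(publish_statement), deontic closure gives O(reboot_node).
The contrapositive of premise 9 (O(¬reconcile_specimen → ¬reboot_node)) is O(reboot_node → reconcile_specimen), and O(reboot_node) is already established, so O(reconcile_specimen).
Premise 3, O(¬delete_receipt → ¬reconcile_specimen), contraposes to O(reconcile_specimen → delete_receipt); with O(reconcile_specimen) we get O(delete_receipt).
The contrapositive of premise 6 (O(obtain_consent → ¬delete_receipt)) is O(delete_receipt → ¬obtain_consent), and O(delete_receipt) is already established, so O(¬obtain_consent).
Premises 2, 5, 8, 11, 12, 13 do not contribute to this derivation.
So O(¬obtain_consent) holds, i.e. F(obtain_consent). The claim follows.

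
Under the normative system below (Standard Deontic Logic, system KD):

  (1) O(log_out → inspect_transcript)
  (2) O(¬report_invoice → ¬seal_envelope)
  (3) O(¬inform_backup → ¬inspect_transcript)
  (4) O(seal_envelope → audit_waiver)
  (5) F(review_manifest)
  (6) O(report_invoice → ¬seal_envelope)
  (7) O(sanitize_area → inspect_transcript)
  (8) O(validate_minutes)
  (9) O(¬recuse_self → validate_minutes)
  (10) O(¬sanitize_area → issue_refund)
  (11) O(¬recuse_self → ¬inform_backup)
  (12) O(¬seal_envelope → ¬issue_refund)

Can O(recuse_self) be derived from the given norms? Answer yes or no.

By case analysis on ¬report_invoice: premise 2 gives O(¬report_invoice → ¬seal_envelope) and premise 6 gives O(report_invoice → ¬seal_envelope), so O(¬seal_envelope) either way.
Premise 12 is O(¬seal_envelope → ¬issue_refund); since O(¬seal_envelope), deontic closure gives O(¬issue_refund).
The contrapositive of premise 10 (O(¬sanitize_area → issue_refund)) is O(¬issue_refund → sanitize_area), and O(¬issue_refund) is already established, so O(sanitize_area).
With premise 7, O(sanitize_area → inspect_transcript), the K-axiom yields O(inspect_transcript).
Premise 3 is O(¬inform_backup → ¬inspect_transcript); contrapositively O(inspect_transcript → inform_backup). Since O(inspect_transcript) holds, K gives O(inform_backup).
Premise 11, O(¬recuse_self → ¬inform_backup), contraposes to O(inform_backup → recuse_self); with O(inform_backup) we get O(recuse_self).
Premises 1, 4, 5, 8, 9 do not contribute to this derivation.
So O(recuse_self) follows.

Yes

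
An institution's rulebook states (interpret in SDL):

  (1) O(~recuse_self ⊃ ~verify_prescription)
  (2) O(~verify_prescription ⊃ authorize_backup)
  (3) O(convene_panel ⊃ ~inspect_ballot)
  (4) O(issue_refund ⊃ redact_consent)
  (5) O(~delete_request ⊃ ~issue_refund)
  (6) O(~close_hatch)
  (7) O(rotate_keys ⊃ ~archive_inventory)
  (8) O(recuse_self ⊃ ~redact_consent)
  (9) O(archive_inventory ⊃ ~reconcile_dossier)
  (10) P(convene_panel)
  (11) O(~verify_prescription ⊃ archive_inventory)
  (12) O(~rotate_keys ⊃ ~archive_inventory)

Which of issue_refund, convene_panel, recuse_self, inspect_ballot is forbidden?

issue_refund

Premises 12 and 7 cover both cases: O(~rotate_keys ⊃ ~archive_inventory) and O(rotate_keys ⊃ ~archive_inventory). Since ~rotate_keys ∨ rotate_keys is a tautology, O(~archive_inventory) follows.
Premise 11, O(~verify_prescription ⊃ archive_inventory), contraposes to O(~archive_inventory ⊃ verify_prescription); with O(~archive_inventory) we get O(verify_prescription).
Premise 1, O(~recuse_self ⊃ ~verify_prescription), contraposes to O(verify_prescription ⊃ recuse_self); with O(verify_prescription) we get O(recuse_self).
From O(recuse_self) and premise 8, O(recuse_self ⊃ ~redact_consent), we obtain O(~redact_consent).
Premise 4, O(issue_refund ⊃ redact_consent), contraposes to O(~redact_consent ⊃ ~issue_refund); with O(~redact_consent) we get O(~issue_refund).
So O(~issue_refund) holds, i.e. issue_refund is forbidden. None of the other listed options is forbidden under the premises.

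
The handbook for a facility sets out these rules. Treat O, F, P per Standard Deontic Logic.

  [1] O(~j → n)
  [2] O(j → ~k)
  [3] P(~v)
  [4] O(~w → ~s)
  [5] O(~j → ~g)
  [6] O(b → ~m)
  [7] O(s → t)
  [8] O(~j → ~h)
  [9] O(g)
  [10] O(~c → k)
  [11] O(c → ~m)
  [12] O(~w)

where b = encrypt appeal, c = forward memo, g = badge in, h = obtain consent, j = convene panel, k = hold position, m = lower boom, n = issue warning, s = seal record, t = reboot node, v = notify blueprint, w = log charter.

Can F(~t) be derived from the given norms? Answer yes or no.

No

Premise 7 is O(s → t), but O(s) is not derivable from the premises, so it does not yield O(t).
No other premise forces O(t). An ideal world satisfying every premise can still have ~t true, so F(~t) is not derivable.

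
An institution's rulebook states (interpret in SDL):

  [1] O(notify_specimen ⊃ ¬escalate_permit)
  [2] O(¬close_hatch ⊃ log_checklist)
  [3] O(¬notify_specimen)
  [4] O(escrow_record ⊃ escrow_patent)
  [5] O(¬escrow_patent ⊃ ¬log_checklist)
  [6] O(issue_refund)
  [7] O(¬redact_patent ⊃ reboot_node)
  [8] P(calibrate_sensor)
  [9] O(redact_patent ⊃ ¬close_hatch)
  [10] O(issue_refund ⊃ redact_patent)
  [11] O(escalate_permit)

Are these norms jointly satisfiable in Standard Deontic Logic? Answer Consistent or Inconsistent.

Premise 1 is O(notify_specimen ⊃ ¬escalate_permit), but O(notify_specimen) is not derivable from the premises, so it does not yield O(¬escalate_permit).
So O(¬escalate_permit) is not derivable, and the apparent clash with O(escalate_permit) does not arise.
A world satisfying every obligation exists (e.g. calibrate_sensor=false, close_hatch=false, escalate_permit=true, escrow_patent=true, escrow_record=false, issue_refund=true, log_checklist=true, notify_specimen=false, reboot_node=false, redact_patent=true); no atom is both obligatory and forbidden, so the set is consistent.

Consistent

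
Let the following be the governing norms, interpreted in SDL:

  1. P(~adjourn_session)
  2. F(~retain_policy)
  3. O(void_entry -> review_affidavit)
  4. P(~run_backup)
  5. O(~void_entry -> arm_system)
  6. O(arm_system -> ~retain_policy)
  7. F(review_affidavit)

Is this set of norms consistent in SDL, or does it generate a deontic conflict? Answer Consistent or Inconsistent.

Premise 2 is F(~retain_policy), i.e. O(retain_policy).
The contrapositive of premise 6 (O(arm_system -> ~retain_policy)) is O(retain_policy -> ~arm_system), and O(retain_policy) is already established, so O(~arm_system).
Premise 5, O(~void_entry -> arm_system), contraposes to O(~arm_system -> void_entry); with O(~arm_system) we get O(void_entry).
From O(void_entry) and premise 3, O(void_entry -> review_affidavit), we obtain O(review_affidavit).
However, F(review_affidavit) at premise 7 amounts to O(~review_affidavit).
We now have both O(review_affidavit) and O(~review_affidavit) — review_affidavit is simultaneously obligatory and forbidden, violating the D-axiom.

Inconsistent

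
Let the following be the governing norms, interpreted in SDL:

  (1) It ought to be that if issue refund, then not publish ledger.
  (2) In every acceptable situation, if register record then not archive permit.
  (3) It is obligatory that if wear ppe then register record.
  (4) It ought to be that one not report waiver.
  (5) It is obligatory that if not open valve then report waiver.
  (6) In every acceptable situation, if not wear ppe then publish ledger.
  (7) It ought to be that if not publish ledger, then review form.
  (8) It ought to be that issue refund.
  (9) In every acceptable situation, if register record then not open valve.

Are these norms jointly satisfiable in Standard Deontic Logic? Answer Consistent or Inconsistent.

Inconsistent

Premise 4 gives O(¬report_waiver).
Premise 5 is O(¬open_valve → report_waiver); contrapositively O(¬report_waiver → open_valve). Since O(¬report_waiver) holds, K gives O(open_valve).
Premise 9, O(register_record → ¬open_valve), contraposes to O(open_valve → ¬register_record); with O(open_valve) we get O(¬register_record).
The contrapositive of premise 3 (O(wear_ppe → register_record)) is O(¬register_record → ¬wear_ppe), and O(¬register_record) is already established, so O(¬wear_ppe).
Applying K to premise 6 (O(¬wear_ppe → publish_ledger)) and O(¬wear_ppe) yields O(publish_ledger).
Premise 1, O(issue_refund → ¬publish_ledger), contraposes to O(publish_ledger → ¬issue_refund); with O(publish_ledger) we get O(¬issue_refund).
However, premise 8 gives O(issue_refund).
We now have both O(¬issue_refund) and O(issue_refund) — issue_refund is simultaneously obligatory and forbidden, violating the D-axiom.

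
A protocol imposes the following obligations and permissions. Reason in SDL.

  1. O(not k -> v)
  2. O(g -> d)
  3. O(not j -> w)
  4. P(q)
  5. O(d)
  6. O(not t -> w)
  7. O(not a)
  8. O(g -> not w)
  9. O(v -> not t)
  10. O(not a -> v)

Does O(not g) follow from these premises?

Premise 7 gives O(not a).
Premise 10 is O(not a -> v); since O(not a), deontic closure gives O(v).
Applying K to premise 9 (O(v -> not t)) and O(v) yields O(not t).
Applying K to premise 6 (O(not t -> w)) and O(not t) yields O(w).
Premise 8 is O(g -> not w); contrapositively O(w -> not g). Since O(w) holds, K gives O(not g).
Premises 1, 2, 3, 4, 5 do not contribute to this derivation.
So O(not g) follows.

Yes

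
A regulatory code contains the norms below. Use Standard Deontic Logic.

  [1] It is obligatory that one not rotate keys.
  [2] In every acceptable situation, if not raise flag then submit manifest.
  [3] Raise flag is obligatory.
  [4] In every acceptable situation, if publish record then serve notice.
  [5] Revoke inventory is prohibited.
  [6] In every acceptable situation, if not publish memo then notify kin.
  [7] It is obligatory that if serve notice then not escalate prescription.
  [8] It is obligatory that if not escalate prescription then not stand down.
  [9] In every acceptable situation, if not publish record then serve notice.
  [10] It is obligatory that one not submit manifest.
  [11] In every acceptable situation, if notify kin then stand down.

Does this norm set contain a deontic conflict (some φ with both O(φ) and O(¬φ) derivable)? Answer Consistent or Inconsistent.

Consistent

Premise 2 is O(¬raise_flag → submit_manifest), but O(¬raise_flag) is not derivable from the premises, so it does not yield O(submit_manifest).
So O(submit_manifest) is not derivable, and the apparent clash with O(¬submit_manifest) does not arise.
A world satisfying every obligation exists (e.g. escalate_prescription=false, notify_kin=false, publish_memo=true, publish_record=false, raise_flag=true, revoke_inventory=false, rotate_keys=false, serve_notice=true, stand_down=false, submit_manifest=false); no atom is both obligatory and forbidden, so the set is consistent.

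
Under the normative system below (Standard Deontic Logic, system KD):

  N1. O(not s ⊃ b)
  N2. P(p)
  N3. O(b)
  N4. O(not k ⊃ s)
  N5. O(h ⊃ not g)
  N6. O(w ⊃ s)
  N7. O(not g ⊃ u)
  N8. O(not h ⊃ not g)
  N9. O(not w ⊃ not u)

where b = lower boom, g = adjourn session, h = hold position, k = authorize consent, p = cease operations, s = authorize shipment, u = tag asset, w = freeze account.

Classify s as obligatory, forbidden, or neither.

Obligatory

By case analysis on not h: premise 8 gives O(not h ⊃ not g) and premise 5 gives O(h ⊃ not g), so O(not g) either way.
From O(not g) and premise 7, O(not g ⊃ u), we obtain O(u).
Premise 9, O(not w ⊃ not u), contraposes to O(u ⊃ w); with O(u) we get O(w).
With premise 6, O(w ⊃ s), the K-axiom yields O(s).
Premises 1, 2, 3, 4 do not contribute to this derivation.
Hence s is obligatory.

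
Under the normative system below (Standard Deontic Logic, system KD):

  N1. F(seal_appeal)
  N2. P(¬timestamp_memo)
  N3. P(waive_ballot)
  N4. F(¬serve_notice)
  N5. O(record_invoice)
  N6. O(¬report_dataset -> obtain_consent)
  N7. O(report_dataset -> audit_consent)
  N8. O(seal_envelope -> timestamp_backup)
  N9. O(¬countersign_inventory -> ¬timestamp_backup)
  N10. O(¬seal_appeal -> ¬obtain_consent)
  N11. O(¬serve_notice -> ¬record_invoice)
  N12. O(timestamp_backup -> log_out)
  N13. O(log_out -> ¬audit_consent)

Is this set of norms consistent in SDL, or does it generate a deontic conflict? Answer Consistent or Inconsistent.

Premise 11 is O(¬serve_notice -> ¬record_invoice), but O(¬serve_notice) is not derivable from the premises, so it does not yield O(¬record_invoice).
So O(¬record_invoice) is not derivable, and the apparent clash with O(record_invoice) does not arise.
A world satisfying every obligation exists (e.g. audit_consent=true, countersign_inventory=false, log_out=false, obtain_consent=false, record_invoice=true, report_dataset=true, seal_appeal=false, seal_envelope=false, serve_notice=true, timestamp_backup=false, timestamp_memo=false, waive_ballot=false); no atom is both obligatory and forbidden, so the set is consistent.

Consistent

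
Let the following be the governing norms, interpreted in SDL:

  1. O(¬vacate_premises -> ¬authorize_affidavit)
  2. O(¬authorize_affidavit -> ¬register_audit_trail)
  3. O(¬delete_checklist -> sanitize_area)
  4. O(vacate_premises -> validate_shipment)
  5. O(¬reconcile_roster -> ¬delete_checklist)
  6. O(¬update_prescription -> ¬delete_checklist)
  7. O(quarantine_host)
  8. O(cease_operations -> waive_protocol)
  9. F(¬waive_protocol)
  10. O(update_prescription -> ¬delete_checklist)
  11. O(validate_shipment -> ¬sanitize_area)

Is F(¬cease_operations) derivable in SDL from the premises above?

No

Premise 8 is O(cease_operations -> waive_protocol); even if O(waive_protocol) held, inferring O(cease_operations) would be affirming the consequent — invalid.
No other premise forces O(cease_operations). An ideal world satisfying every premise can still have ¬cease_operations true, so F(¬cease_operations) is not derivable.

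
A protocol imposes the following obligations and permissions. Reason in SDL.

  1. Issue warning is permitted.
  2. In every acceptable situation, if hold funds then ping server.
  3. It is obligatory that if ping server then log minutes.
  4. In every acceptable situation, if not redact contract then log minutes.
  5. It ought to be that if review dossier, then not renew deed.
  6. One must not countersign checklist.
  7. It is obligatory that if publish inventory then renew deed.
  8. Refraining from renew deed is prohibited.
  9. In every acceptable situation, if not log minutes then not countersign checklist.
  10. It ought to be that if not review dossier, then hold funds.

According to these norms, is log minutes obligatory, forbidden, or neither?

Premise 8 is F(¬renew_deed), i.e. O(renew_deed).
Premise 5, O(review_dossier → ¬renew_deed), contraposes to O(renew_deed → ¬review_dossier); with O(renew_deed) we get O(¬review_dossier).
From O(¬review_dossier) and premise 10, O(¬review_dossier → hold_funds), we obtain O(hold_funds).
Applying K to premise 2 (O(hold_funds → ping_server)) and O(hold_funds) yields O(ping_server).
From O(ping_server) and premise 3, O(ping_server → log_minutes), we obtain O(log_minutes).
Premises 1, 4, 6, 7, 9 do not contribute to this derivation.
Hence log_minutes is obligatory.

Obligatory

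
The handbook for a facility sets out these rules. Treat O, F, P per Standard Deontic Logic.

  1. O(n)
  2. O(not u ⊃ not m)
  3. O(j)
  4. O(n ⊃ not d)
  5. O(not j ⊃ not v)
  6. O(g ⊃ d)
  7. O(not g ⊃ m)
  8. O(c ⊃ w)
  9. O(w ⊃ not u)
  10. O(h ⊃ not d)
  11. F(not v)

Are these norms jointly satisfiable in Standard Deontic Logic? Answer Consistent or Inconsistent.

Premise 5 is O(not j ⊃ not v), but O(not j) is not derivable from the premises, so it does not yield O(not v).
So O(not v) is not derivable, and the apparent clash with O(v) does not arise.
A world satisfying every obligation exists (e.g. c=false, d=false, g=false, h=false, j=true, m=true, n=true, u=true, v=true, w=false); no atom is both obligatory and forbidden, so the set is consistent.

Consistent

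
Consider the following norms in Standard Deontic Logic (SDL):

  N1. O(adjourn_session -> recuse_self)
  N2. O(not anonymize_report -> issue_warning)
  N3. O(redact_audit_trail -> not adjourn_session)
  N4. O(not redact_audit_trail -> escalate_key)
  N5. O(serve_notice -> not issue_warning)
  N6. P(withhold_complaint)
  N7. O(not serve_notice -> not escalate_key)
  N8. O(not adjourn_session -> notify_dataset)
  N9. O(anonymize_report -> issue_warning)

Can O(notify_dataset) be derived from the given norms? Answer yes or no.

Premises 2 and 9 cover both cases: O(not anonymize_report -> issue_warning) and O(anonymize_report -> issue_warning). Since not anonymize_report ∨ anonymize_report is a tautology, O(issue_warning) follows.
Premise 5, O(serve_notice -> not issue_warning), contraposes to O(issue_warning -> not serve_notice); with O(issue_warning) we get O(not serve_notice).
Premise 7 is O(not serve_notice -> not escalate_key); since O(not serve_notice), deontic closure gives O(not escalate_key).
The contrapositive of premise 4 (O(not redact_audit_trail -> escalate_key)) is O(not escalate_key -> redact_audit_trail), and O(not escalate_key) is already established, so O(redact_audit_trail).
From O(redact_audit_trail) and premise 3, O(redact_audit_trail -> not adjourn_session), we obtain O(not adjourn_session).
Applying K to premise 8 (O(not adjourn_session -> notify_dataset)) and O(not adjourn_session) yields O(notify_dataset).
Premises 1, 6 do not contribute to this derivation.
So O(notify_dataset) follows.

Yes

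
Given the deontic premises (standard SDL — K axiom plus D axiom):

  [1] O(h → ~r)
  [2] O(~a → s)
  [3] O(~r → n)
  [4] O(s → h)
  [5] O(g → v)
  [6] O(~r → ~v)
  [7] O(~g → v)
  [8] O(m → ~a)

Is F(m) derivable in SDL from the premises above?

By case analysis on g: premise 5 gives O(g → v) and premise 7 gives O(~g → v), so O(v) either way.
Premise 6 is O(~r → ~v); contrapositively O(v → r). Since O(v) holds, K gives O(r).
Premise 1 is O(h → ~r); contrapositively O(r → ~h). Since O(r) holds, K gives O(~h).
Premise 4, O(s → h), contraposes to O(~h → ~s); with O(~h) we get O(~s).
Premise 2 is O(~a → s); contrapositively O(~s → a). Since O(~s) holds, K gives O(a).
Premise 8, O(m → ~a), contraposes to O(a → ~m); with O(a) we get O(~m).
Premise 3 does not contribute to this derivation.
So O(~m) holds, i.e. F(m). The claim follows.

Yes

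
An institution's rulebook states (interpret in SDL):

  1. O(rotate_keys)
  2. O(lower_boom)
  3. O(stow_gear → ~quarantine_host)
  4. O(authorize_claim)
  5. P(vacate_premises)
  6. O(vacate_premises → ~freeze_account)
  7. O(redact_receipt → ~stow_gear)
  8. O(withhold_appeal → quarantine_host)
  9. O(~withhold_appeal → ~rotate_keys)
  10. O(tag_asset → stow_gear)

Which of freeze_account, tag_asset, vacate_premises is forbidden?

tag_asset

Premise 1 states O(rotate_keys) outright.
The contrapositive of premise 9 (O(~withhold_appeal → ~rotate_keys)) is O(rotate_keys → withhold_appeal), and O(rotate_keys) is already established, so O(withhold_appeal).
With premise 8, O(withhold_appeal → quarantine_host), the K-axiom yields O(quarantine_host).
The contrapositive of premise 3 (O(stow_gear → ~quarantine_host)) is O(quarantine_host → ~stow_gear), and O(quarantine_host) is already established, so O(~stow_gear).
The contrapositive of premise 10 (O(tag_asset → stow_gear)) is O(~stow_gear → ~tag_asset), and O(~stow_gear) is already established, so O(~tag_asset).
So O(~tag_asset) holds, i.e. tag_asset is forbidden. None of the other listed options is forbidden under the premises.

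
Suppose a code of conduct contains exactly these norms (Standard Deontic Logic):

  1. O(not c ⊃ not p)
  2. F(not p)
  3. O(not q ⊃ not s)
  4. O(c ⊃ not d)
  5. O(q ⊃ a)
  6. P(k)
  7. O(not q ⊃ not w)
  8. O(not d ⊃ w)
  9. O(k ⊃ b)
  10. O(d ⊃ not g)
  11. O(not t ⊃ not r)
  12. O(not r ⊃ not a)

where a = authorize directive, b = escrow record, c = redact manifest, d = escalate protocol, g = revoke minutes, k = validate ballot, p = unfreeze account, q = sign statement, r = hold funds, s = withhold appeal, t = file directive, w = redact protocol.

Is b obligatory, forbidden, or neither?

Premise 9 is O(k ⊃ b), but O(k) is not derivable from the premises (the permission P(k) asserts only not O(not k), not O(k)), so it does not yield O(b).
No premise or chain of K-axiom applications forces O(b), and none forces O(not b). So b is neither obligatory nor forbidden under these norms.

Neither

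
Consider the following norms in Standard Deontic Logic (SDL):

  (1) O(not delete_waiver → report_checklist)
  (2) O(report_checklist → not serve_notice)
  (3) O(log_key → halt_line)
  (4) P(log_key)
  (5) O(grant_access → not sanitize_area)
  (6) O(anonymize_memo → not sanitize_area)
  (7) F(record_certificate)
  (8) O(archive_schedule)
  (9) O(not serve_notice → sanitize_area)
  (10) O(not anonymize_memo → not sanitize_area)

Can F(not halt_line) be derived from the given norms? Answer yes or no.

No

Premise 3 is O(log_key → halt_line), but O(log_key) is not derivable from the premises (the permission P(log_key) asserts only not O(not log_key), not O(log_key)), so it does not yield O(halt_line).
No other premise forces O(halt_line). An ideal world satisfying every premise can still have not halt_line true, so F(not halt_line) is not derivable.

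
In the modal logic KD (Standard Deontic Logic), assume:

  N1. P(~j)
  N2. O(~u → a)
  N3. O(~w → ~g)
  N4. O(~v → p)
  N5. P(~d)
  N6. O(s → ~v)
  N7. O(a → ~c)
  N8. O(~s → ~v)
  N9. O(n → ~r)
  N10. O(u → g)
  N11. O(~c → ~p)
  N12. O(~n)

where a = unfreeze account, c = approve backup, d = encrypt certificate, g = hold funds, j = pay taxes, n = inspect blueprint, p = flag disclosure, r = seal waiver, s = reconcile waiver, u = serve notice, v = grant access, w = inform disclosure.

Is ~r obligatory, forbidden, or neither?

Neither

Premise 9 is O(n → ~r), but O(n) is not derivable from the premises, so it does not yield O(~r).
No premise or chain of K-axiom applications forces O(~r), and none forces O(r). So ~r is neither obligatory nor forbidden under these norms.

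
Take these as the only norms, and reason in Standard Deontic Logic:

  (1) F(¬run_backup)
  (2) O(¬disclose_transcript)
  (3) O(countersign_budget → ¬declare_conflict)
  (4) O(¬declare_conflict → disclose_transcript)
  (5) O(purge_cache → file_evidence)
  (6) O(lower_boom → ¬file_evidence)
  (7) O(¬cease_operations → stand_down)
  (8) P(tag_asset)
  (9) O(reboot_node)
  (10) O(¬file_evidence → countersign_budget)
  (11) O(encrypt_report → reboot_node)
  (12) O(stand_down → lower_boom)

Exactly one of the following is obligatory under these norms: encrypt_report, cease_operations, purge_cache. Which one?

Premise 2 states O(¬disclose_transcript) outright.
Premise 4, O(¬declare_conflict → disclose_transcript), contraposes to O(¬disclose_transcript → declare_conflict); with O(¬disclose_transcript) we get O(declare_conflict).
Premise 3, O(countersign_budget → ¬declare_conflict), contraposes to O(declare_conflict → ¬countersign_budget); with O(declare_conflict) we get O(¬countersign_budget).
The contrapositive of premise 10 (O(¬file_evidence → countersign_budget)) is O(¬countersign_budget → file_evidence), and O(¬countersign_budget) is already established, so O(file_evidence).
Premise 6, O(lower_boom → ¬file_evidence), contraposes to O(file_evidence → ¬lower_boom); with O(file_evidence) we get O(¬lower_boom).
The contrapositive of premise 12 (O(stand_down → lower_boom)) is O(¬lower_boom → ¬stand_down), and O(¬lower_boom) is already established, so O(¬stand_down).
Premise 7, O(¬cease_operations → stand_down), contraposes to O(¬stand_down → cease_operations); with O(¬stand_down) we get O(cease_operations).
So O(cease_operations) holds — cease_operations is obligatory. None of the other listed options is made obligatory by any chain of premises.

cease_operations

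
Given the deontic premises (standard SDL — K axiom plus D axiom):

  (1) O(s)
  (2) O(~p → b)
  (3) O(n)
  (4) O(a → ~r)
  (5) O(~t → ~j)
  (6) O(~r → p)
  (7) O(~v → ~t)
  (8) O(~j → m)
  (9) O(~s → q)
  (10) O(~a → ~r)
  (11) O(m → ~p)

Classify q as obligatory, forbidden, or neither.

Premise 9 is O(~s → q), but O(~s) is not derivable from the premises, so it does not yield O(q).
No premise or chain of K-axiom applications forces O(q), and none forces O(~q). So q is neither obligatory nor forbidden under these norms.

Neither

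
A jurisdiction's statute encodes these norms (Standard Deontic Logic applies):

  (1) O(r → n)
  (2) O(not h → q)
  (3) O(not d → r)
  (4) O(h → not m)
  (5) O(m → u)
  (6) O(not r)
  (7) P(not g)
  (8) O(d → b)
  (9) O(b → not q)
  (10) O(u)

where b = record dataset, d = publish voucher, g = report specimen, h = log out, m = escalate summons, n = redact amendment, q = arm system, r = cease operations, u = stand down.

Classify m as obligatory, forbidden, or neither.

From premise 6 we have O(not r).
Premise 3 is O(not d → r); contrapositively O(not r → d). Since O(not r) holds, K gives O(d).
From O(d) and premise 8, O(d → b), we obtain O(b).
With premise 9, O(b → not q), the K-axiom yields O(not q).
The contrapositive of premise 2 (O(not h → q)) is O(not q → h), and O(not q) is already established, so O(h).
Applying K to premise 4 (O(h → not m)) and O(h) yields O(not m).
Premises 1, 5, 7, 10 do not contribute to this derivation.
Thus O(not m), which is F(m): m is forbidden.

Forbidden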